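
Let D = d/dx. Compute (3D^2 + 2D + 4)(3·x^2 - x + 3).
12 x^{2} + 8 x + 28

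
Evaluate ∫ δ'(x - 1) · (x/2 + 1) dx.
- \frac{1}{2}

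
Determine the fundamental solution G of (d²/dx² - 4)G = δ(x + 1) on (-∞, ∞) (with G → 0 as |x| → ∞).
-\frac{e^{-2|x + 1|}}{4}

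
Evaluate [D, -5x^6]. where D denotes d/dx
- 30 x^{5}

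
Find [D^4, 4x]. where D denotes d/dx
16D^{3}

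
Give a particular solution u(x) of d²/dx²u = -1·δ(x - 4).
-\frac{|x - 4|}{2}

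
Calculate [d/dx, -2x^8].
- 16 x^{7}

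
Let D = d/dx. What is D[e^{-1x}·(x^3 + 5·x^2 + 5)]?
\left(- x^{3} - 2 x^{2} + 10 x - 5\right) e^{- x}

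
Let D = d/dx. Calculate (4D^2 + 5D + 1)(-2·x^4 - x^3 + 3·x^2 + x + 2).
- 2 x^{4} - 41 x^{3} - 108 x^{2} + 7 x + 31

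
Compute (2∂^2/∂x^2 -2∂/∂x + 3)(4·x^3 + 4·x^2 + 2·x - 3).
12 x^{3} - 12 x^{2} + 38 x + 3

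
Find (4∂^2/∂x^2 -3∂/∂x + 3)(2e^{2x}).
26 e^{2 x}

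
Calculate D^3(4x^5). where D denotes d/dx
240 x^{2}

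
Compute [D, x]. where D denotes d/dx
1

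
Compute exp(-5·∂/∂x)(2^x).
2^{x - 5}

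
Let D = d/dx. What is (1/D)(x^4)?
\frac{x^{5}}{5}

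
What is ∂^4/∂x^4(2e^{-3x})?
162 e^{- 3 x}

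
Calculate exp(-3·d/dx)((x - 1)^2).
x^{2} - 8 x + 16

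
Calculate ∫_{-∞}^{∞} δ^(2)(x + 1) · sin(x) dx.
\sin{\left(1 \right)}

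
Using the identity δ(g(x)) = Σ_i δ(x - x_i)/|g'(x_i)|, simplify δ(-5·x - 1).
\frac{\delta(x + 1/5)}{5}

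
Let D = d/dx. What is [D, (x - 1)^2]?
2 x - 2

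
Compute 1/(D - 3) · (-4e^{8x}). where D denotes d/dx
- \frac{4 e^{8 x}}{5}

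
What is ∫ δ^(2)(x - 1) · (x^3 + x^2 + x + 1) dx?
8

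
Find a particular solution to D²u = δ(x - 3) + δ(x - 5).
\frac{|x - 3|}{2} + \frac{|x - 5|}{2}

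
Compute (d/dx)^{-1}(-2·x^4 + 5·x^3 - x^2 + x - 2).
- \frac{2 x^{5}}{5} + \frac{5 x^{4}}{4} - \frac{x^{3}}{3} + \frac{x^{2}}{2} - 2 x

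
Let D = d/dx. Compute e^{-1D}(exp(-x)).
e^{1 - x}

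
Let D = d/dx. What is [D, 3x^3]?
9 x^{2}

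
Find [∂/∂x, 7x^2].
14 x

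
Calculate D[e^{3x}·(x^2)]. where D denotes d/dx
x \left(3 x + 2\right) e^{3 x}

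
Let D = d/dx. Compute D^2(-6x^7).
- 252 x^{5}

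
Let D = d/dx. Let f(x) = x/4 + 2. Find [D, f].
\frac{1}{4}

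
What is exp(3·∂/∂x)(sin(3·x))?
\sin{\left(3 x + 9 \right)}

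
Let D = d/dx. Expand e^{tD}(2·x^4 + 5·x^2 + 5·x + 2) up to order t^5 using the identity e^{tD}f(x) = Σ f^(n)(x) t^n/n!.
2 t^{4} + 8 t^{3} x + t^{2} \left(12 x^{2} + 5\right) + t \left(8 x^{3} + 10 x + 5\right) + 2 x^{4} + 5 x^{2} + 5 x + 2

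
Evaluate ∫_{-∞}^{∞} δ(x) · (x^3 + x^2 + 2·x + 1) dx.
1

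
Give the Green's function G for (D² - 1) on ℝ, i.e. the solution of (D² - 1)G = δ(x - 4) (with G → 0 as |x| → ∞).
-\frac{e^{-|x - 4|}}{2}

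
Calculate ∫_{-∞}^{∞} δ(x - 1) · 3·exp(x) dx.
3 e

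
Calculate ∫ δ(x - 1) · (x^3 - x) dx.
0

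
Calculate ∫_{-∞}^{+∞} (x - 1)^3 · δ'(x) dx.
-3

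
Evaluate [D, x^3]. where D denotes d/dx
3 x^{2}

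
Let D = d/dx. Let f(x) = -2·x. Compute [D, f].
-2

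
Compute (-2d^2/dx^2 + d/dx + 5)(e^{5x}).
- 40 e^{5 x}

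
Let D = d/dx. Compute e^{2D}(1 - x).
- x - 1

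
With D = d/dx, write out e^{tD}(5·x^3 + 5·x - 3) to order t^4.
5 t^{3} + 15 t^{2} x + 5 t \left(3 x^{2} + 1\right) + 5 x^{3} + 5 x - 3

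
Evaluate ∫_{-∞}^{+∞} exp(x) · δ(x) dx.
1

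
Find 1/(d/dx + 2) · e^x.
\frac{e^{x}}{3}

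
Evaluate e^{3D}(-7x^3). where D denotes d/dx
- 7 x^{3} - 63 x^{2} - 189 x - 189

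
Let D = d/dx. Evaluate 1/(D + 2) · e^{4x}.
\frac{e^{4 x}}{6}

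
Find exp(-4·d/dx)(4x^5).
4 x^{5} - 80 x^{4} + 640 x^{3} - 2560 x^{2} + 5120 x - 4096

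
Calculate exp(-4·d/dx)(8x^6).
8 x^{6} - 192 x^{5} + 1920 x^{4} - 10240 x^{3} + 30720 x^{2} - 49152 x + 32768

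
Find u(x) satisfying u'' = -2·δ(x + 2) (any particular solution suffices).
-|x + 2|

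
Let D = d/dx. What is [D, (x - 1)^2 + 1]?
2 x - 2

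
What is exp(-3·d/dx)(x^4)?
x^{4} - 12 x^{3} + 54 x^{2} - 108 x + 81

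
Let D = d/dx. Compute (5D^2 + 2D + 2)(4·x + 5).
8 x + 18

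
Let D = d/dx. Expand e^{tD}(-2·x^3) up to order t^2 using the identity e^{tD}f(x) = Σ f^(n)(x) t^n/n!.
2 x \left(- 3 t^{2} - 3 t x - x^{2}\right)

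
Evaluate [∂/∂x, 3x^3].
9 x^{2}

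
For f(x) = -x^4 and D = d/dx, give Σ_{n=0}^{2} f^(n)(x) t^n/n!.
x^{2} \left(- 6 t^{2} - 4 t x - x^{2}\right)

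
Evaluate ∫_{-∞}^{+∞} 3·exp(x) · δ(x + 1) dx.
\frac{3}{e}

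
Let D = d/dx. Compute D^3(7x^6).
840 x^{3}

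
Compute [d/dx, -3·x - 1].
-3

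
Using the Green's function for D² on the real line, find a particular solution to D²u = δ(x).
\frac{|x|}{2}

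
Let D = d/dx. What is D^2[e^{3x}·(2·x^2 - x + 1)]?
\left(18 x^{2} + 15 x + 7\right) e^{3 x}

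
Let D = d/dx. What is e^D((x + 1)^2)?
x^{2} + 4 x + 4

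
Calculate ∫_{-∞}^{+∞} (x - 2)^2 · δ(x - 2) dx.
0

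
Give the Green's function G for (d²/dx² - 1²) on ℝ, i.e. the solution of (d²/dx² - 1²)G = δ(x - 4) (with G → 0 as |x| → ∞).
-\frac{e^{-|x - 4|}}{2}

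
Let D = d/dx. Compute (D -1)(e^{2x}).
e^{2 x}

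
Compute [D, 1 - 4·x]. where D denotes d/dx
-4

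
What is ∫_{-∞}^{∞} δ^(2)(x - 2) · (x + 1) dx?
0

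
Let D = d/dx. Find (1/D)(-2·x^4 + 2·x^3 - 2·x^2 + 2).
- \frac{2 x^{5}}{5} + \frac{x^{4}}{2} - \frac{2 x^{3}}{3} + 2 x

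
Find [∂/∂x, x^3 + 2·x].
3 x^{2} + 2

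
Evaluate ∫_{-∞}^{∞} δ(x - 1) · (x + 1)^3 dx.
8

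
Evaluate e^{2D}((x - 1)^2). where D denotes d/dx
x^{2} + 2 x + 1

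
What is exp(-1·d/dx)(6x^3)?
6 x^{3} - 18 x^{2} + 18 x - 6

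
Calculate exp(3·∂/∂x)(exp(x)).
e^{x + 3}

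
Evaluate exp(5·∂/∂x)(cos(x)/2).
\frac{\cos{\left(x + 5 \right)}}{2}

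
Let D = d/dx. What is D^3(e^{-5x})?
- 125 e^{- 5 x}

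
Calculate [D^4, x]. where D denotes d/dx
4D^{3}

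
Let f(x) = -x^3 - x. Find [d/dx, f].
- 3 x^{2} - 1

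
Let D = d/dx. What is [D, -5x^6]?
- 30 x^{5}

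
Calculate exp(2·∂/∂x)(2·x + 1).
2 x + 5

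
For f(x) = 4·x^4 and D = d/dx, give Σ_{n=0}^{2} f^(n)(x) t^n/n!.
4 x^{2} \left(6 t^{2} + 4 t x + x^{2}\right)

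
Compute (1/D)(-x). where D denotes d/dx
- \frac{x^{2}}{2}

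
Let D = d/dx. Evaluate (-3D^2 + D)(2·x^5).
10 x^{3} \left(x - 12\right)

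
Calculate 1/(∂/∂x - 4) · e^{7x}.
\frac{e^{7 x}}{3}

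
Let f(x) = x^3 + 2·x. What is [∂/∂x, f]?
3 x^{2} + 2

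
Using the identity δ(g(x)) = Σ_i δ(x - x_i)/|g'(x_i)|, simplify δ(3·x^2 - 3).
\frac{\delta(x - 1) + \delta(x + 1)}{6}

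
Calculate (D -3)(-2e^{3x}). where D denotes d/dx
0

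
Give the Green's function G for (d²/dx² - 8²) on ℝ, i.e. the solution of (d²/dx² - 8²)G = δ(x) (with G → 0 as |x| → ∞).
-\frac{e^{-8|x|}}{16}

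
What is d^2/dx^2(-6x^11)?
- 660 x^{9}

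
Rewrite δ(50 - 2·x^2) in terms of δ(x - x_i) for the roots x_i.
\frac{\delta(x - 5) + \delta(x + 5)}{20}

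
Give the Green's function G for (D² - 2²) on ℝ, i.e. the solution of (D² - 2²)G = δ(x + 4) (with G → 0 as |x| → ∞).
-\frac{e^{-2|x + 4|}}{4}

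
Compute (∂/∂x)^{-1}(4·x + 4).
2 x^{2} + 4 x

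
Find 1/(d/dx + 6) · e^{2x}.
\frac{e^{2 x}}{8}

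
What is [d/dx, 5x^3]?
15 x^{2}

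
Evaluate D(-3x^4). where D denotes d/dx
- 12 x^{3}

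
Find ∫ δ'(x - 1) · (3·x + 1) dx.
-3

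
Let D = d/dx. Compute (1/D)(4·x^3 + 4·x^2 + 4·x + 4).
x^{4} + \frac{4 x^{3}}{3} + 2 x^{2} + 4 x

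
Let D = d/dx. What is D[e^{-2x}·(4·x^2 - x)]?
\left(- 8 x^{2} + 10 x - 1\right) e^{- 2 x}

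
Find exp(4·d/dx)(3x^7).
3 x^{7} + 84 x^{6} + 1008 x^{5} + 6720 x^{4} + 26880 x^{3} + 64512 x^{2} + 86016 x + 49152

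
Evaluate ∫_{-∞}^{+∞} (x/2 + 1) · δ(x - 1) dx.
\frac{3}{2}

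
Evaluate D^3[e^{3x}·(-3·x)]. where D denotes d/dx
81 \left(- x - 1\right) e^{3 x}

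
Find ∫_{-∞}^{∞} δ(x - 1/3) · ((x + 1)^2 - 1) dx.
\frac{7}{9}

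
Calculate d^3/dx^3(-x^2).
0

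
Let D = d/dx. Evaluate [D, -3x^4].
- 12 x^{3}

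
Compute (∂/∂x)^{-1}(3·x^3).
\frac{3 x^{4}}{4}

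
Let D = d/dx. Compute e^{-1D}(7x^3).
7 x^{3} - 21 x^{2} + 21 x - 7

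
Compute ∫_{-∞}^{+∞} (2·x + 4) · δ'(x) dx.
-2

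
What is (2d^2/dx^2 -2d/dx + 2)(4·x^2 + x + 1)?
8 x^{2} - 14 x + 16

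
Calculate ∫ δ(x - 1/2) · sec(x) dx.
\sec{\left(\frac{1}{2} \right)}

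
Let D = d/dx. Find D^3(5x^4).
120 x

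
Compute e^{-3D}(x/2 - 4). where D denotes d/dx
\frac{x}{2} - \frac{11}{2}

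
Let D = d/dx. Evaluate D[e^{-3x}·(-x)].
\left(3 x - 1\right) e^{- 3 x}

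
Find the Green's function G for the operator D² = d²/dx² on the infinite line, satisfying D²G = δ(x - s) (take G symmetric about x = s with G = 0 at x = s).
\frac{|x - s|}{2}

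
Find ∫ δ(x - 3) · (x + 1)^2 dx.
16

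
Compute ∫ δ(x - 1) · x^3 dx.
1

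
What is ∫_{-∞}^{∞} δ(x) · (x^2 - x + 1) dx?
1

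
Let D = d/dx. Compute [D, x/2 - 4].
\frac{1}{2}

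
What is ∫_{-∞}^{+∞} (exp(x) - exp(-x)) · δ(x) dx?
0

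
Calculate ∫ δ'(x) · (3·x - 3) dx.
-3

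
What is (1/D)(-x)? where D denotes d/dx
- \frac{x^{2}}{2}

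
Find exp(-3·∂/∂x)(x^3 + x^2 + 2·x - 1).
x^{3} - 8 x^{2} + 23 x - 25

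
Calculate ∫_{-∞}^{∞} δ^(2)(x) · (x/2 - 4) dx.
0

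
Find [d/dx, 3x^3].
9 x^{2}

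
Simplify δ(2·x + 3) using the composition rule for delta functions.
\frac{\delta(x + 3/2)}{2}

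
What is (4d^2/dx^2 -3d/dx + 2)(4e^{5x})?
348 e^{5 x}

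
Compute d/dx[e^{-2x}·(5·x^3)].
x^{2} \left(15 - 10 x\right) e^{- 2 x}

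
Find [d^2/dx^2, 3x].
6\frac{d}{dx}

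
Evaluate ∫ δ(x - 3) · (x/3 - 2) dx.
-1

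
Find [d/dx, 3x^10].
30 x^{9}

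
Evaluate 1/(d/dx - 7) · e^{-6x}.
- \frac{e^{- 6 x}}{13}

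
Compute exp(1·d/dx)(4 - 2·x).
2 - 2 x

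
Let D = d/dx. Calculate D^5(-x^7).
- 2520 x^{2}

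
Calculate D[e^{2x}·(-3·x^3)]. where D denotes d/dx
x^{2} \left(- 6 x - 9\right) e^{2 x}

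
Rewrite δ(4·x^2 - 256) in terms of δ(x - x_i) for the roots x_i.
\frac{\delta(x - 8) + \delta(x + 8)}{64}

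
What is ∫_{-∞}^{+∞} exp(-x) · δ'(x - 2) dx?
e^{-2}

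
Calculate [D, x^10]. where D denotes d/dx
10 x^{9}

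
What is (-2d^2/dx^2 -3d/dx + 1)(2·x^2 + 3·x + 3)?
2 x^{2} - 9 x - 14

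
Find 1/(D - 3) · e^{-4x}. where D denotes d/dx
- \frac{e^{- 4 x}}{7}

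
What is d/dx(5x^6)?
30 x^{5}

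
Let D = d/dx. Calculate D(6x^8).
48 x^{7}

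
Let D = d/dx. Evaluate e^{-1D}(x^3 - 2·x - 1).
x \left(x^{2} - 3 x + 1\right)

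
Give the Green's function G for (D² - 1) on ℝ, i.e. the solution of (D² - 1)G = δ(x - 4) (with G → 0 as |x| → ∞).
-\frac{e^{-|x - 4|}}{2}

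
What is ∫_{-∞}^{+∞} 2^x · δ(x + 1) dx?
\frac{1}{2}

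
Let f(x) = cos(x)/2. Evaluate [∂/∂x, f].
- \frac{\sin{\left(x \right)}}{2}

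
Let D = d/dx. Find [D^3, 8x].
24D^{2}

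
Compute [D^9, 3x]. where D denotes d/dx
27D^{8}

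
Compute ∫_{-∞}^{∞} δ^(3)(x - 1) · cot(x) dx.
6 \cot^{4}{\left(1 \right)} + 2 + 8 \cot^{2}{\left(1 \right)}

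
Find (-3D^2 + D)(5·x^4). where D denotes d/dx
20 x^{2} \left(x - 9\right)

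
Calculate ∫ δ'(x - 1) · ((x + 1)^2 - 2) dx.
-4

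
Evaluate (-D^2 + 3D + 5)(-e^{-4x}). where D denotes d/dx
23 e^{- 4 x}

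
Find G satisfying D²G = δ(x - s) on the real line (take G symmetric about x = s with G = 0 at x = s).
\frac{|x - s|}{2}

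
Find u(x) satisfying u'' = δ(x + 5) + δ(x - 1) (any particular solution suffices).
\frac{|x + 5|}{2} + \frac{|x - 1|}{2}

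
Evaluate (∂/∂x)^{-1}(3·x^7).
\frac{3 x^{8}}{8}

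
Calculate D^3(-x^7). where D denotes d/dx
- 210 x^{4}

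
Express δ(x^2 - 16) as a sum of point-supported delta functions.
\frac{\delta(x - 4) + \delta(x + 4)}{8}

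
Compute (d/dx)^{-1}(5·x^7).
\frac{5 x^{8}}{8}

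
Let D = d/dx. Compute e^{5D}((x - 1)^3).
x^{3} + 12 x^{2} + 48 x + 64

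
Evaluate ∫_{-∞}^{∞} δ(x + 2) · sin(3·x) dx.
- \sin{\left(6 \right)}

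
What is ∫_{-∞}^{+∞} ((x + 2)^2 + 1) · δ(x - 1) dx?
10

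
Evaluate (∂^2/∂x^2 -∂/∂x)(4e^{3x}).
24 e^{3 x}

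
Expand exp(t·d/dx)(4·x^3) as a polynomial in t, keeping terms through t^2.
4 x \left(3 t^{2} + 3 t x + x^{2}\right)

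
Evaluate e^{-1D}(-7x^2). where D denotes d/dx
- 7 x^{2} + 14 x - 7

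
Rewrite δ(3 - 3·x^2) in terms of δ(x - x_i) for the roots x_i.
\frac{\delta(x - 1) + \delta(x + 1)}{6}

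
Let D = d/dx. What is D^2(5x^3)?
30 x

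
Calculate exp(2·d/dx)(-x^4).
- x^{4} - 8 x^{3} - 24 x^{2} - 32 x - 16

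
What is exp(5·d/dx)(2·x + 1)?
2 x + 11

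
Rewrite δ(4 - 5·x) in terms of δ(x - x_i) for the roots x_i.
\frac{\delta(x - 4/5)}{5}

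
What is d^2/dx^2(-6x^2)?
-12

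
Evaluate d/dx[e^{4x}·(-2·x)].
\left(- 8 x - 2\right) e^{4 x}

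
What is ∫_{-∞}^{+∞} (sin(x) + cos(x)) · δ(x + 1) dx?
- \sin{\left(1 \right)} + \cos{\left(1 \right)}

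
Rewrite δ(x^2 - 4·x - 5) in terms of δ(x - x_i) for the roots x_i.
\frac{\delta(x + 1) + \delta(x - 5)}{6}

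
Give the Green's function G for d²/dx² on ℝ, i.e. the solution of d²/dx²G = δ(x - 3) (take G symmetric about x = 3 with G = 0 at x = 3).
\frac{|x - 3|}{2}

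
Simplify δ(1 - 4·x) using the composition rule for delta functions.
\frac{\delta(x - 1/4)}{4}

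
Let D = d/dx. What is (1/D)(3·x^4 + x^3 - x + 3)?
\frac{3 x^{5}}{5} + \frac{x^{4}}{4} - \frac{x^{2}}{2} + 3 x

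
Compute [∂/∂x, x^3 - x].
3 x^{2} - 1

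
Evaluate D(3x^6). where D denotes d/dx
18 x^{5}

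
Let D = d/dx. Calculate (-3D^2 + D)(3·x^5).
15 x^{3} \left(x - 12\right)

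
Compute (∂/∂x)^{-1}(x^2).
\frac{x^{3}}{3}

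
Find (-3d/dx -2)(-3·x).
6 x + 9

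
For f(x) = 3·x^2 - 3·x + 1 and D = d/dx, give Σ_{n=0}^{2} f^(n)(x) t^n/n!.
3 t^{2} + 3 t \left(2 x - 1\right) + 3 x^{2} - 3 x + 1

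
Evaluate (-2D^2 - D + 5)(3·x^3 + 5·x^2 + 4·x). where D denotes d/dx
15 x^{3} + 16 x^{2} - 26 x - 24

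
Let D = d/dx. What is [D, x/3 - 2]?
\frac{1}{3}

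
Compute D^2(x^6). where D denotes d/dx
30 x^{4}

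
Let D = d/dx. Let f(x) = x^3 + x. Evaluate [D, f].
3 x^{2} + 1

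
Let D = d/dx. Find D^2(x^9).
72 x^{7}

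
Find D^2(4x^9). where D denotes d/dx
288 x^{7}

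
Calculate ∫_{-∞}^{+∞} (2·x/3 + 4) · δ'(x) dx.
- \frac{2}{3}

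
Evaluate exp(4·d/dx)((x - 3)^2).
x^{2} + 2 x + 1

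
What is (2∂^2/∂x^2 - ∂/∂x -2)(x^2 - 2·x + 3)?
2 x \left(1 - x\right)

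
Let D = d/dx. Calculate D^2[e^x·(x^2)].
\left(x^{2} + 4 x + 2\right) e^{x}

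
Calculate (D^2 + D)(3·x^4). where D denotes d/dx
12 x^{2} \left(x + 3\right)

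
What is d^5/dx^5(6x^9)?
90720 x^{4}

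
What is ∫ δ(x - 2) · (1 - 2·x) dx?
-3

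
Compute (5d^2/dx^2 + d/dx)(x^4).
4 x^{2} \left(x + 15\right)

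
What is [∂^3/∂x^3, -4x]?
-12\frac{d^{2}}{dx^{2}}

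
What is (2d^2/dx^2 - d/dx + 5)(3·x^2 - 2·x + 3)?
15 x^{2} - 16 x + 29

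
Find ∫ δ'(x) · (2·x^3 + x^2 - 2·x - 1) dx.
2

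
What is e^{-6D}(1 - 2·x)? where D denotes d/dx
13 - 2 x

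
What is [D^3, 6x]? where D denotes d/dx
18D^{2}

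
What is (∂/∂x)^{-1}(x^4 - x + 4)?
\frac{x^{5}}{5} - \frac{x^{2}}{2} + 4 x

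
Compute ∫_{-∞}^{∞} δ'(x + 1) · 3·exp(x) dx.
- \frac{3}{e}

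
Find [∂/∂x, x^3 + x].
3 x^{2} + 1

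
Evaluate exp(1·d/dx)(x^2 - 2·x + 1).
x^{2}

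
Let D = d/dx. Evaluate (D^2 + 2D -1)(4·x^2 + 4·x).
- 4 x^{2} + 12 x + 16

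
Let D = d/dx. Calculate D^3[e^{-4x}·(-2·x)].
32 \left(4 x - 3\right) e^{- 4 x}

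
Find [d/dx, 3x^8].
24 x^{7}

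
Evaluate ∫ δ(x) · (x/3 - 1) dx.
-1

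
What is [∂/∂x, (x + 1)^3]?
3 \left(x + 1\right)^{2}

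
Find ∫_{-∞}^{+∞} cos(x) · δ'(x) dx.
0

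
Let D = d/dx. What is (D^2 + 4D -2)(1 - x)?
2 x - 6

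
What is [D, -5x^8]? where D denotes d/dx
- 40 x^{7}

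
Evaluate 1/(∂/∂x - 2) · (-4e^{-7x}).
\frac{4 e^{- 7 x}}{9}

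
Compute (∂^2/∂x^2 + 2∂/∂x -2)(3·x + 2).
2 - 6 x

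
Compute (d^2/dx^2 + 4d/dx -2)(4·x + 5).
6 - 8 x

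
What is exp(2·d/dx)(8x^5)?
8 x^{5} + 80 x^{4} + 320 x^{3} + 640 x^{2} + 640 x + 256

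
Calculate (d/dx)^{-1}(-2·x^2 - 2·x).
- \frac{2 x^{3}}{3} - x^{2}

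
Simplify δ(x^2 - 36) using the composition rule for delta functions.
\frac{\delta(x - 6) + \delta(x + 6)}{12}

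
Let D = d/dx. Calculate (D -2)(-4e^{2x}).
0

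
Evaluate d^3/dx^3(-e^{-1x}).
e^{- x}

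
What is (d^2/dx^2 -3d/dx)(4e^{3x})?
0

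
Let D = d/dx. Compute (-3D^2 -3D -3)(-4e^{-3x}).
84 e^{- 3 x}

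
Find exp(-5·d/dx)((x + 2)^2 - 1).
x^{2} - 6 x + 8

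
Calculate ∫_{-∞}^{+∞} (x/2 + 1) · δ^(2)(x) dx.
0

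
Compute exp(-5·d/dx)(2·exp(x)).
2 e^{x - 5}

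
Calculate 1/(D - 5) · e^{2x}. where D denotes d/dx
- \frac{e^{2 x}}{3}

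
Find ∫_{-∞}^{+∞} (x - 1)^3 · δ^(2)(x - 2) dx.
6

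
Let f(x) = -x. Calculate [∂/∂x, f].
-1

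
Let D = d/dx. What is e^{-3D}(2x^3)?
2 x^{3} - 18 x^{2} + 54 x - 54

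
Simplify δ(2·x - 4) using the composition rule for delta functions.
\frac{\delta(x - 2)}{2}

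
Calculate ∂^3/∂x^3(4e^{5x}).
500 e^{5 x}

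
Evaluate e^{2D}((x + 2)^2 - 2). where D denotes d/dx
x^{2} + 8 x + 14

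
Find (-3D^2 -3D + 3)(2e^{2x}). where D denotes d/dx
- 30 e^{2 x}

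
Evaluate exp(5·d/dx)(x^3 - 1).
x^{3} + 15 x^{2} + 75 x + 124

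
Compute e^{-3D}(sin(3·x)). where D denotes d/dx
\sin{\left(3 x - 9 \right)}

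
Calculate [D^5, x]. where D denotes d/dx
5D^{4}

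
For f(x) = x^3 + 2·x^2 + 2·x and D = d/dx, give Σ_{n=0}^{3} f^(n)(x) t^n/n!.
t^{3} + t^{2} \left(3 x + 2\right) + t \left(3 x^{2} + 4 x + 2\right) + x^{3} + 2 x^{2} + 2 x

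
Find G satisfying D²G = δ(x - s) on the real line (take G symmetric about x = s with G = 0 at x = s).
\frac{|x - s|}{2}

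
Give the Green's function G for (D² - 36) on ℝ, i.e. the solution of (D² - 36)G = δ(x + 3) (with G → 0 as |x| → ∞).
-\frac{e^{-6|x + 3|}}{12}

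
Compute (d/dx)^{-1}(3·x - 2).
\frac{3 x^{2}}{2} - 2 x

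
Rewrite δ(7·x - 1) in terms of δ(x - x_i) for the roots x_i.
\frac{\delta(x - 1/7)}{7}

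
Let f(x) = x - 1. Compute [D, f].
1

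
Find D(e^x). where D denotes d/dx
e^{x}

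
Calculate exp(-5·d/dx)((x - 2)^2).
x^{2} - 14 x + 49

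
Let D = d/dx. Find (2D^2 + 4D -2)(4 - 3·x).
6 x - 20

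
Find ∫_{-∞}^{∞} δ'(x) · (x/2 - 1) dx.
- \frac{1}{2}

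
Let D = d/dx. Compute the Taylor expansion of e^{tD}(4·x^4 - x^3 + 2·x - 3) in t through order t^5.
4 t^{4} + t^{3} \left(16 x - 1\right) + 3 t^{2} x \left(8 x - 1\right) + t \left(16 x^{3} - 3 x^{2} + 2\right) + 4 x^{4} - x^{3} + 2 x - 3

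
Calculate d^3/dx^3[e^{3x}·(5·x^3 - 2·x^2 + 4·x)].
\left(135 x^{3} + 351 x^{2} + 270 x + 102\right) e^{3 x}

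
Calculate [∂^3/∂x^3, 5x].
15\frac{d^{2}}{dx^{2}}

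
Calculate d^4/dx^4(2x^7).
1680 x^{3}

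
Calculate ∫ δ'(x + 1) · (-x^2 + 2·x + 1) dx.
-4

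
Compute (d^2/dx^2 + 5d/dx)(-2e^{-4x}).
8 e^{- 4 x}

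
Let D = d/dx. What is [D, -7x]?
-7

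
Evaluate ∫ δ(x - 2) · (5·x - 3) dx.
7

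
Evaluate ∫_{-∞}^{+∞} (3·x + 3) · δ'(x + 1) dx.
-3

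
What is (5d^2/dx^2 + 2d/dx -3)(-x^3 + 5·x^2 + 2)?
3 x^{3} - 21 x^{2} - 10 x + 44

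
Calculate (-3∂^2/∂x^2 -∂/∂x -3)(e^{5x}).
- 83 e^{5 x}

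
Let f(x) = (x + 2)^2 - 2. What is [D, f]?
2 x + 4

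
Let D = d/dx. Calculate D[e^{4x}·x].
\left(4 x + 1\right) e^{4 x}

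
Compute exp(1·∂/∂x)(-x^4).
- x^{4} - 4 x^{3} - 6 x^{2} - 4 x - 1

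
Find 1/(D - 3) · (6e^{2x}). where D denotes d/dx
- 6 e^{2 x}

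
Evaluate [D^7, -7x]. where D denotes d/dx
-49D^{6}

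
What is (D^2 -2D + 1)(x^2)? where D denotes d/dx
x^{2} - 4 x + 2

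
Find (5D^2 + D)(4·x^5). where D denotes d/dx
20 x^{3} \left(x + 20\right)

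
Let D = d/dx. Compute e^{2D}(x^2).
x^{2} + 4 x + 4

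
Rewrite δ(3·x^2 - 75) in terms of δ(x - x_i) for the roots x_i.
\frac{\delta(x - 5) + \delta(x + 5)}{30}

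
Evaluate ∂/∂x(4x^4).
16 x^{3}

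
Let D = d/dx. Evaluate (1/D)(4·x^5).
\frac{2 x^{6}}{3}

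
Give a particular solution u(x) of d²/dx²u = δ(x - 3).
\frac{|x - 3|}{2}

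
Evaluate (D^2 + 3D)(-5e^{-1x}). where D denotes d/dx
10 e^{- x}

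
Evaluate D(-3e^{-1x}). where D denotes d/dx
3 e^{- x}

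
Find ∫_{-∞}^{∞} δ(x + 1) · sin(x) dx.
- \sin{\left(1 \right)}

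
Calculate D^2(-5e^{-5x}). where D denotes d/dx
- 125 e^{- 5 x}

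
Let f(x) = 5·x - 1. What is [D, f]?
5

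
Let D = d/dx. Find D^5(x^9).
15120 x^{4}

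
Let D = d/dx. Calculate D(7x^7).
49 x^{6}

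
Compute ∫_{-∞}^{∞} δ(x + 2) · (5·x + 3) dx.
-7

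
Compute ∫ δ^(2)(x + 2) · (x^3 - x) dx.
-12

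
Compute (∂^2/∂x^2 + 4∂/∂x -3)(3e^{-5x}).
6 e^{- 5 x}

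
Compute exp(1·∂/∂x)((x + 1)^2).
x^{2} + 4 x + 4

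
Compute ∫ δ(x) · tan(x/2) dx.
0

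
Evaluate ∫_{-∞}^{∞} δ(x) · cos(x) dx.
1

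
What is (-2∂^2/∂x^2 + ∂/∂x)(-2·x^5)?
10 x^{3} \left(8 - x\right)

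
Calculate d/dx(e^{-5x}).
- 5 e^{- 5 x}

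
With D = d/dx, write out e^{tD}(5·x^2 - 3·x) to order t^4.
5 t^{2} + t \left(10 x - 3\right) + 5 x^{2} - 3 x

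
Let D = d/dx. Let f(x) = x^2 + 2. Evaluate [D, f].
2 x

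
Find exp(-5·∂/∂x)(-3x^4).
- 3 x^{4} + 60 x^{3} - 450 x^{2} + 1500 x - 1875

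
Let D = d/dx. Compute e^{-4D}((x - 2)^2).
x^{2} - 12 x + 36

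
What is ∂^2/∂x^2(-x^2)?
-2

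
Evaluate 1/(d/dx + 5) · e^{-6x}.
- e^{- 6 x}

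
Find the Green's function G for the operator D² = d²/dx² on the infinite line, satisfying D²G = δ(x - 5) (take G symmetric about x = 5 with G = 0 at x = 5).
\frac{|x - 5|}{2}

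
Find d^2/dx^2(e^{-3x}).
9 e^{- 3 x}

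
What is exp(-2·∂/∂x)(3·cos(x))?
3 \cos{\left(x - 2 \right)}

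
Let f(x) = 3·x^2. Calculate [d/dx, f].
6 x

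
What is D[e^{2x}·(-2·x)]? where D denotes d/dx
\left(- 4 x - 2\right) e^{2 x}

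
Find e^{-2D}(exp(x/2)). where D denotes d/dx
e^{\frac{x}{2} - 1}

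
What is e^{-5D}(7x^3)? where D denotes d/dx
7 x^{3} - 105 x^{2} + 525 x - 875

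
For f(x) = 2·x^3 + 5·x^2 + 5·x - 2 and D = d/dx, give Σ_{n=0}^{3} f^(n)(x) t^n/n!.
2 t^{3} + t^{2} \left(6 x + 5\right) + t \left(6 x^{2} + 10 x + 5\right) + 2 x^{3} + 5 x^{2} + 5 x - 2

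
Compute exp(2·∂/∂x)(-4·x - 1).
- 4 x - 9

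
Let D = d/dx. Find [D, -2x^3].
- 6 x^{2}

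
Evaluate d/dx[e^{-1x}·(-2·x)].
2 \left(x - 1\right) e^{- x}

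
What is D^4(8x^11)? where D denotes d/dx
63360 x^{7}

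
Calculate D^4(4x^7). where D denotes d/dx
3360 x^{3}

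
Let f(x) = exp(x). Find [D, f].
e^{x}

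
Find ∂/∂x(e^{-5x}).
- 5 e^{- 5 x}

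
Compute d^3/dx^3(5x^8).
1680 x^{5}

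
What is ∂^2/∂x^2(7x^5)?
140 x^{3}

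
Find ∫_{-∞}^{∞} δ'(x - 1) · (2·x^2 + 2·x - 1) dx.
-6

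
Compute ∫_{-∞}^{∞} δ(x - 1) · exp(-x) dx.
e^{-1}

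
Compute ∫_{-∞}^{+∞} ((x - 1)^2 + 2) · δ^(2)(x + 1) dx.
2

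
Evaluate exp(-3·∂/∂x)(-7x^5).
- 7 x^{5} + 105 x^{4} - 630 x^{3} + 1890 x^{2} - 2835 x + 1701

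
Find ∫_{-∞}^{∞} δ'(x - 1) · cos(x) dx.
\sin{\left(1 \right)}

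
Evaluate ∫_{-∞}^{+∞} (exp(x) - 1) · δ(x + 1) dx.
-1 + e^{-1}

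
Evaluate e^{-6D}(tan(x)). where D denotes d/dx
\tan{\left(x - 6 \right)}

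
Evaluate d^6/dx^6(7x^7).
35280 x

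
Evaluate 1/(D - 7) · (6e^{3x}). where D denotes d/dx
- \frac{3 e^{3 x}}{2}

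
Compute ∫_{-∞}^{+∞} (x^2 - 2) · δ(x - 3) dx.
7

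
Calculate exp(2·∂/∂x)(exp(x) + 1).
e^{x + 2} + 1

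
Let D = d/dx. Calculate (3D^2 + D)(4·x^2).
8 x + 24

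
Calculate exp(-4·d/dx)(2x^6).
2 x^{6} - 48 x^{5} + 480 x^{4} - 2560 x^{3} + 7680 x^{2} - 12288 x + 8192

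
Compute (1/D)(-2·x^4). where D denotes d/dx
- \frac{2 x^{5}}{5}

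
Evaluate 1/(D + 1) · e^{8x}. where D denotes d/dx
\frac{e^{8 x}}{9}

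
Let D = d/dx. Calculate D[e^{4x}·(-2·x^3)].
x^{2} \left(- 8 x - 6\right) e^{4 x}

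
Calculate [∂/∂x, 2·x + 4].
2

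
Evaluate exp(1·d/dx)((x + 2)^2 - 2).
x^{2} + 6 x + 7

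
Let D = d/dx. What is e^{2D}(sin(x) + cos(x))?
\sqrt{2} \sin{\left(x + \frac{\pi}{4} + 2 \right)}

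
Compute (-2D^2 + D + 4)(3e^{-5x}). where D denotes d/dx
- 153 e^{- 5 x}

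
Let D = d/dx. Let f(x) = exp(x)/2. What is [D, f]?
\frac{e^{x}}{2}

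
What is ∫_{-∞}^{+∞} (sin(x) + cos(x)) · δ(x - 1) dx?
\cos{\left(1 \right)} + \sin{\left(1 \right)}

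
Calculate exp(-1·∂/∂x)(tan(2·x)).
\tan{\left(2 x - 2 \right)}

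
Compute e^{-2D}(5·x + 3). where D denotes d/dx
5 x - 7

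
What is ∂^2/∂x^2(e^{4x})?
16 e^{4 x}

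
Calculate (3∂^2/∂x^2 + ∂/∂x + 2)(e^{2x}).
16 e^{2 x}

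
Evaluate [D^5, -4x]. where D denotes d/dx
-20D^{4}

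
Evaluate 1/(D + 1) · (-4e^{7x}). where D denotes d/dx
- \frac{e^{7 x}}{2}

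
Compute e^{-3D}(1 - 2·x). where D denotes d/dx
7 - 2 x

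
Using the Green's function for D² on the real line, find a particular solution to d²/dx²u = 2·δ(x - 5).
|x - 5|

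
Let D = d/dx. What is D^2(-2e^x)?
- 2 e^{x}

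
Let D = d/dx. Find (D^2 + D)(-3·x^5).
15 x^{3} \left(- x - 4\right)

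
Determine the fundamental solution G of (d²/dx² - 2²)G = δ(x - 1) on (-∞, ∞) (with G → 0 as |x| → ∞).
-\frac{e^{-2|x - 1|}}{4}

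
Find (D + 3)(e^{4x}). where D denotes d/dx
7 e^{4 x}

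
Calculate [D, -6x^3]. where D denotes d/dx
- 18 x^{2}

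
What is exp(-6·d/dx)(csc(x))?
\csc{\left(x - 6 \right)}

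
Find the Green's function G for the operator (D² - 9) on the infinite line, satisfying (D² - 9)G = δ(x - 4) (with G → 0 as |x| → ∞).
-\frac{e^{-3|x - 4|}}{6}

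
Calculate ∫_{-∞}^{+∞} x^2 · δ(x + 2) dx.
4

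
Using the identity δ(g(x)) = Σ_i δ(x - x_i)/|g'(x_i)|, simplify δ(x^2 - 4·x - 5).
\frac{\delta(x - 5) + \delta(x + 1)}{6}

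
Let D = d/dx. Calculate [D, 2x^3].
6 x^{2}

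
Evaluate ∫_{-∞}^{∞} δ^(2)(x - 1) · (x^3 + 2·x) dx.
6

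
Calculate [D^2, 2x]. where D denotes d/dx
4D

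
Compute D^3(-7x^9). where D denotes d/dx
- 3528 x^{6}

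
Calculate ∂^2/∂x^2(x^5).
20 x^{3}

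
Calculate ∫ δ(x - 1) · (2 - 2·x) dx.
0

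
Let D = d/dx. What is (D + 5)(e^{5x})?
10 e^{5 x}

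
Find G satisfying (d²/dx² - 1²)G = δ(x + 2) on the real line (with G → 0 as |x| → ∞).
-\frac{e^{-|x + 2|}}{2}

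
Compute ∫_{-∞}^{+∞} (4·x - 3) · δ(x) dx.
-3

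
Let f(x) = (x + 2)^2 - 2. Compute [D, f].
2 x + 4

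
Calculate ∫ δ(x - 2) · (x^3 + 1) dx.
9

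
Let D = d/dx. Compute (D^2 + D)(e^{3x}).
12 e^{3 x}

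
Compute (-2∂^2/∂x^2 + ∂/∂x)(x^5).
5 x^{3} \left(x - 8\right)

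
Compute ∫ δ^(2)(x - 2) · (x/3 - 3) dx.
0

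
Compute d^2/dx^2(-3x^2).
-6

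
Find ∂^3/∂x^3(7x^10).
5040 x^{7}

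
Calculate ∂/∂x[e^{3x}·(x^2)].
x \left(3 x + 2\right) e^{3 x}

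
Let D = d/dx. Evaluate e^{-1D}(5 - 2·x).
7 - 2 x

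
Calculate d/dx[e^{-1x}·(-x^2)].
x \left(x - 2\right) e^{- x}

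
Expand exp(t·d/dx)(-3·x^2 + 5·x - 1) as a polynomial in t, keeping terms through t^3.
- 3 t^{2} - t \left(6 x - 5\right) - 3 x^{2} + 5 x - 1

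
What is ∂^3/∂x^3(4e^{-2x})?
- 32 e^{- 2 x}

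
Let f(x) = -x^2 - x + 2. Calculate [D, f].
- 2 x - 1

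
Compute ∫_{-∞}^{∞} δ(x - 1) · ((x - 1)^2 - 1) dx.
-1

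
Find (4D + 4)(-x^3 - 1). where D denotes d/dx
- 4 x^{3} - 12 x^{2} - 4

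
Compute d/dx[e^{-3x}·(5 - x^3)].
3 \left(x^{3} - x^{2} - 5\right) e^{- 3 x}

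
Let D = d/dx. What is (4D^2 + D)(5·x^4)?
20 x^{2} \left(x + 12\right)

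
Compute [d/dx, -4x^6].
- 24 x^{5}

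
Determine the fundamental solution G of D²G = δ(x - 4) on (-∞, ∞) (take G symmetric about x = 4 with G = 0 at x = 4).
\frac{|x - 4|}{2}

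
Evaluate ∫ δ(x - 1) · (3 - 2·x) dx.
1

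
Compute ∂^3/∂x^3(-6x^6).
- 720 x^{3}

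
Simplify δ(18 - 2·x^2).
\frac{\delta(x - 3) + \delta(x + 3)}{12}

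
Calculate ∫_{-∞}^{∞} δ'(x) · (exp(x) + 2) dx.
-1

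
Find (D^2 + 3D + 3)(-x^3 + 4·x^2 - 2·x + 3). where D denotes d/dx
- 3 x^{3} + 3 x^{2} + 12 x + 11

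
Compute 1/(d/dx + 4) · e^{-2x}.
\frac{e^{- 2 x}}{2}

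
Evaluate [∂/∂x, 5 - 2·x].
-2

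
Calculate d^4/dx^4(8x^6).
2880 x^{2}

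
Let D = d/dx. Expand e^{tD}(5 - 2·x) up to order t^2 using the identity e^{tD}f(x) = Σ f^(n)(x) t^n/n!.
- 2 t - 2 x + 5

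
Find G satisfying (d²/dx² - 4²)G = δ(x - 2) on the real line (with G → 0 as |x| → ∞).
-\frac{e^{-4|x - 2|}}{8}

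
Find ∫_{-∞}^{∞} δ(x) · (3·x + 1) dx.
1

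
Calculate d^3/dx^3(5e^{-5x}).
- 625 e^{- 5 x}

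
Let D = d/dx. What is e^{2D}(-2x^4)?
- 2 x^{4} - 16 x^{3} - 48 x^{2} - 64 x - 32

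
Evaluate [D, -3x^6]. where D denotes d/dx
- 18 x^{5}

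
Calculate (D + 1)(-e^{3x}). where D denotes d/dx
- 4 e^{3 x}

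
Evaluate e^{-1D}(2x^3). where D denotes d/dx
2 x^{3} - 6 x^{2} + 6 x - 2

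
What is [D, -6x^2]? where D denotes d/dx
- 12 x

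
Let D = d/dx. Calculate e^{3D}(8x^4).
8 x^{4} + 96 x^{3} + 432 x^{2} + 864 x + 648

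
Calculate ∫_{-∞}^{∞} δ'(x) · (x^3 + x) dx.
-1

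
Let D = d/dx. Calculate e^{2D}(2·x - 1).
2 x + 3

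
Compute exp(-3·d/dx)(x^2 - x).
x^{2} - 7 x + 12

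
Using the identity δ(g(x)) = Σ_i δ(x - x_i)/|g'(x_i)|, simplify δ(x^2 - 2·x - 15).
\frac{\delta(x - 5) + \delta(x + 3)}{8}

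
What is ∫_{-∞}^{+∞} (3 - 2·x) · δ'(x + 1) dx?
2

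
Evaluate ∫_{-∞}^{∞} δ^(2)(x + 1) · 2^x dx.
\frac{\log{\left(2 \right)}^{2}}{2}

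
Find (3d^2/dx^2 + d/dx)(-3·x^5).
15 x^{3} \left(- x - 12\right)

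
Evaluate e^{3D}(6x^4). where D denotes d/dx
6 x^{4} + 72 x^{3} + 324 x^{2} + 648 x + 486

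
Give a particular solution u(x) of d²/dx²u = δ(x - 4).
\frac{|x - 4|}{2}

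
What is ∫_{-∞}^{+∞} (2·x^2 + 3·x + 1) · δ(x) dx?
1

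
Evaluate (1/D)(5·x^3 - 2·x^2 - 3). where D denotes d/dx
\frac{5 x^{4}}{4} - \frac{2 x^{3}}{3} - 3 x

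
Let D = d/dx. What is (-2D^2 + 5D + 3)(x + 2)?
3 x + 11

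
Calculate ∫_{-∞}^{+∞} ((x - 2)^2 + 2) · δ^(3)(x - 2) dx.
0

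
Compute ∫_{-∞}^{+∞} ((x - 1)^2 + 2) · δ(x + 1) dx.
6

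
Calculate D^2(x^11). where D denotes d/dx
110 x^{9}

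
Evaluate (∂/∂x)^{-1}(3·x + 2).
\frac{3 x^{2}}{2} + 2 x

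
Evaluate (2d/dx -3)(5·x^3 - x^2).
x \left(- 15 x^{2} + 33 x - 4\right)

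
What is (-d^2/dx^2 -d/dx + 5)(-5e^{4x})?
75 e^{4 x}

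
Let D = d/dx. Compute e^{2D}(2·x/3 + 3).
\frac{2 x}{3} + \frac{13}{3}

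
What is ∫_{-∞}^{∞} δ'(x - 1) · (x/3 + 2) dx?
- \frac{1}{3}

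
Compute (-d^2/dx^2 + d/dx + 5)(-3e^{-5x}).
75 e^{- 5 x}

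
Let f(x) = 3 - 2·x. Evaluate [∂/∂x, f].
-2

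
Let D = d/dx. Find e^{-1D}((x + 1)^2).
x^{2}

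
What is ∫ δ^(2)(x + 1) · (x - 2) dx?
0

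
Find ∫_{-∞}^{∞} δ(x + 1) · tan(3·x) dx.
- \tan{\left(3 \right)}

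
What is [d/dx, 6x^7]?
42 x^{6}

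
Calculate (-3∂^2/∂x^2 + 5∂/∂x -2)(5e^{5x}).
- 260 e^{5 x}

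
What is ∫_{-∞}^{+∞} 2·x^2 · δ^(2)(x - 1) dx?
4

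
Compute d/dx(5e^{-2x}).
- 10 e^{- 2 x}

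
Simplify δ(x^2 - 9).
\frac{\delta(x + 3) + \delta(x - 3)}{6}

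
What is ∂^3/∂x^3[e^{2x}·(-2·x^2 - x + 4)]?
\left(- 16 x^{2} - 56 x - 4\right) e^{2 x}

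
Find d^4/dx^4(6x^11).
47520 x^{7}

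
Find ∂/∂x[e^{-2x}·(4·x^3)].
x^{2} \left(12 - 8 x\right) e^{- 2 x}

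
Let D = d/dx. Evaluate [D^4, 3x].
12D^{3}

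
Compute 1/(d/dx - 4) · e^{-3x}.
- \frac{e^{- 3 x}}{7}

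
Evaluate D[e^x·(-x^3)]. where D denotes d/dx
x^{2} \left(- x - 3\right) e^{x}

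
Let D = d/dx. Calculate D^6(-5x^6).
-3600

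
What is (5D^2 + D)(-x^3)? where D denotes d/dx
3 x \left(- x - 10\right)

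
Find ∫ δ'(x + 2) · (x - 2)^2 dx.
8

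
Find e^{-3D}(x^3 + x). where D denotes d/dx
x^{3} - 9 x^{2} + 28 x - 30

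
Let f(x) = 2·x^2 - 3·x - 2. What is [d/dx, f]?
4 x - 3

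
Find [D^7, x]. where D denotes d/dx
7D^{6}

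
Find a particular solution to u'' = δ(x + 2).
\frac{|x + 2|}{2}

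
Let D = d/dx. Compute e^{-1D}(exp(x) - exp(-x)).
- e^{1 - x} + e^{x - 1}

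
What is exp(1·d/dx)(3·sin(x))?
3 \sin{\left(x + 1 \right)}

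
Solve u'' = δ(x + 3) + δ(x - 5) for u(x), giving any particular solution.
\frac{|x + 3|}{2} + \frac{|x - 5|}{2}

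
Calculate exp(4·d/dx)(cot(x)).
\cot{\left(x + 4 \right)}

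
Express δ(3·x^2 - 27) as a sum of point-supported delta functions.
\frac{\delta(x - 3) + \delta(x + 3)}{18}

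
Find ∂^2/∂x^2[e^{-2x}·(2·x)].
8 \left(x - 1\right) e^{- 2 x}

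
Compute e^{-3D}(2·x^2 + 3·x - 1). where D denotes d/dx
2 x^{2} - 9 x + 8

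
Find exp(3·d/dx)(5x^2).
5 x^{2} + 30 x + 45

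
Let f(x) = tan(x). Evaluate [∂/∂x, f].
\frac{1}{\cos^{2}{\left(x \right)}}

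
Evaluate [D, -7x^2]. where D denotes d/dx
- 14 x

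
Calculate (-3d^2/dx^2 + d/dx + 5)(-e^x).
- 3 e^{x}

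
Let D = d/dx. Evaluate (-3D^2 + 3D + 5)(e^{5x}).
- 55 e^{5 x}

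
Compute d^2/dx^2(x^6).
30 x^{4}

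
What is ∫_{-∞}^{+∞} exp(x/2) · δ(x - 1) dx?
e^{\frac{1}{2}}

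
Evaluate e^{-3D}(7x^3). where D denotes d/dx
7 x^{3} - 63 x^{2} + 189 x - 189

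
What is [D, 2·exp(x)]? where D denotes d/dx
2 e^{x}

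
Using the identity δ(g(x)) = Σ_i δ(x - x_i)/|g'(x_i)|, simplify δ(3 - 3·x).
\frac{\delta(x - 1)}{3}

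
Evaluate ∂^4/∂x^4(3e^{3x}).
243 e^{3 x}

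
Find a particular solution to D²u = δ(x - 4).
\frac{|x - 4|}{2}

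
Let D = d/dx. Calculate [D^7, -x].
-7D^{6}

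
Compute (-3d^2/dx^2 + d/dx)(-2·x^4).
8 x^{2} \left(9 - x\right)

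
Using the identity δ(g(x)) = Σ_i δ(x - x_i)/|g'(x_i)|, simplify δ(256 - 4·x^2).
\frac{\delta(x - 8) + \delta(x + 8)}{64}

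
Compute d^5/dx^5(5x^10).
151200 x^{5}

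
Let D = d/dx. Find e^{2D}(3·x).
3 x + 6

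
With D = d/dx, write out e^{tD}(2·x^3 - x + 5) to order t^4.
2 t^{3} + 6 t^{2} x + t \left(6 x^{2} - 1\right) + 2 x^{3} - x + 5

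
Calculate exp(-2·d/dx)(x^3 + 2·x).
x^{3} - 6 x^{2} + 14 x - 12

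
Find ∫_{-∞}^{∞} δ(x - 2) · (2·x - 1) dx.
3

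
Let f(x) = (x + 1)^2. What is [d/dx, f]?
2 x + 2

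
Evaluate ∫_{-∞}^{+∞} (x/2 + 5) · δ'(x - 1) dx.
- \frac{1}{2}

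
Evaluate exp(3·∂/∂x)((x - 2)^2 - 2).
x^{2} + 2 x - 1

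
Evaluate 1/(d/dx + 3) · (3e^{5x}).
\frac{3 e^{5 x}}{8}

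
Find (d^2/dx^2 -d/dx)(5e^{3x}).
30 e^{3 x}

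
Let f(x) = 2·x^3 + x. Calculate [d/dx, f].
6 x^{2} + 1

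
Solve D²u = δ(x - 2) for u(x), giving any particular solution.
\frac{|x - 2|}{2}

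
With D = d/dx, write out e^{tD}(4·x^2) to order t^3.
4 t^{2} + 8 t x + 4 x^{2}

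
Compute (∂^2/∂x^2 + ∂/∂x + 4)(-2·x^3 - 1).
- 8 x^{3} - 6 x^{2} - 12 x - 4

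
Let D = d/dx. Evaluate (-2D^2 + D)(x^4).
4 x^{2} \left(x - 6\right)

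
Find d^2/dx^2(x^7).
42 x^{5}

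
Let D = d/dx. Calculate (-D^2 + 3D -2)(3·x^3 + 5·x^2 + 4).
- 6 x^{3} + 17 x^{2} + 12 x - 18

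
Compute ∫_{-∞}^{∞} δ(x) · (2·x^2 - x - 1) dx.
-1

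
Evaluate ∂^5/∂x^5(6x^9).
90720 x^{4}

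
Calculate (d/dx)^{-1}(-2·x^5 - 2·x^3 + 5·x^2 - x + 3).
- \frac{x^{6}}{3} - \frac{x^{4}}{2} + \frac{5 x^{3}}{3} - \frac{x^{2}}{2} + 3 x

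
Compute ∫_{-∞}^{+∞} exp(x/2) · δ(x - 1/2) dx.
e^{\frac{1}{4}}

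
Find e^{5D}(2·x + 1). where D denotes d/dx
2 x + 11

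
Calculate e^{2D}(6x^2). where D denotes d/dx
6 x^{2} + 24 x + 24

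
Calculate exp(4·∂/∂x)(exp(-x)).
e^{- x - 4}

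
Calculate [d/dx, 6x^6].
36 x^{5}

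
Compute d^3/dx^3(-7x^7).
- 1470 x^{4}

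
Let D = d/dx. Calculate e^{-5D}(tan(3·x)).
\tan{\left(3 x - 15 \right)}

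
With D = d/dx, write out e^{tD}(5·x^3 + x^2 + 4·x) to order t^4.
5 t^{3} + t^{2} \left(15 x + 1\right) + t \left(15 x^{2} + 2 x + 4\right) + 5 x^{3} + x^{2} + 4 x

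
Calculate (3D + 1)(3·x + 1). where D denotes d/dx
3 x + 10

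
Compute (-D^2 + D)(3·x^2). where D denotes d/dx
6 x - 6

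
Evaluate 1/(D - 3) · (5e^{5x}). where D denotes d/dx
\frac{5 e^{5 x}}{2}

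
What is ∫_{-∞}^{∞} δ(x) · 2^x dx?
1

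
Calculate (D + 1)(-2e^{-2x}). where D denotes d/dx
2 e^{- 2 x}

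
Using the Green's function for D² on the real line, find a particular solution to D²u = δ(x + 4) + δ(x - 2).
\frac{|x + 4|}{2} + \frac{|x - 2|}{2}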